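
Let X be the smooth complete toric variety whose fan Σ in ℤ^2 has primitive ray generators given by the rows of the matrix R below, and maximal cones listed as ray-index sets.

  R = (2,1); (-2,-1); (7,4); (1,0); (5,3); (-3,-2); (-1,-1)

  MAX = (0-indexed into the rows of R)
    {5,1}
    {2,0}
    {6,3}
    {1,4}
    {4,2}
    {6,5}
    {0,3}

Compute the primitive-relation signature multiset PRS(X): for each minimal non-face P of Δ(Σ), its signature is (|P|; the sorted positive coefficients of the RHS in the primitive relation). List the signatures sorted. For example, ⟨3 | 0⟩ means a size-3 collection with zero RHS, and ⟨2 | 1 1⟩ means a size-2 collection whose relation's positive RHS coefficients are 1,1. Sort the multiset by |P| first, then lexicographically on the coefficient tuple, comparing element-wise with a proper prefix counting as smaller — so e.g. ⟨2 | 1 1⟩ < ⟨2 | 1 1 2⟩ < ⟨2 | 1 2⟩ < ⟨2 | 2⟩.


14 collections generate NE(X_Σ); each relation:

  • {0,1}:  v_{0} + v_{1} = 0  →  sig = ⟨2 | 0⟩
  • {0,4}:  v_{0} + v_{4} = v_{2}  →  sig = ⟨2 | 1⟩
  • {0,5}:  v_{0} + v_{5} = v_{6}  →  sig = ⟨2 | 1⟩
  • {0,6}:  v_{0} + v_{6} = v_{3}  →  sig = ⟨2 | 1⟩
  • {1,2}:  v_{1} + v_{2} = v_{4}  →  sig = ⟨2 | 1⟩
  • {1,3}:  v_{1} + v_{3} = v_{6}  →  sig = ⟨2 | 1⟩
  • {1,6}:  v_{1} + v_{6} = v_{5}  →  sig = ⟨2 | 1⟩
  • {4,5}:  v_{4} + v_{5} = v_{0}  →  sig = ⟨2 | 1⟩
  • {2,5}:  v_{2} + v_{5} = 2·v_{0}  →  sig = ⟨2 | 2⟩
  • {3,5}:  v_{3} + v_{5} = 2·v_{6}  →  sig = ⟨2 | 2⟩
  • {4,6}:  v_{4} + v_{6} = 2·v_{0}  →  sig = ⟨2 | 2⟩
  • {2,6}:  v_{2} + v_{6} = 3·v_{0}  →  sig = ⟨2 | 3⟩
  • {3,4}:  v_{3} + v_{4} = 3·v_{0}  →  sig = ⟨2 | 3⟩
  • {2,3}:  v_{2} + v_{3} = 4·v_{0}  →  sig = ⟨2 | 4⟩

Hence PRS(X_Σ) =
    ⟨2 | 0⟩
    ⟨2 | 1⟩
    ⟨2 | 1⟩
    ⟨2 | 1⟩
    ⟨2 | 1⟩
    ⟨2 | 1⟩
    ⟨2 | 1⟩
    ⟨2 | 1⟩
    ⟨2 | 2⟩
    ⟨2 | 2⟩
    ⟨2 | 2⟩
    ⟨2 | 3⟩
    ⟨2 | 3⟩
    ⟨2 | 4⟩


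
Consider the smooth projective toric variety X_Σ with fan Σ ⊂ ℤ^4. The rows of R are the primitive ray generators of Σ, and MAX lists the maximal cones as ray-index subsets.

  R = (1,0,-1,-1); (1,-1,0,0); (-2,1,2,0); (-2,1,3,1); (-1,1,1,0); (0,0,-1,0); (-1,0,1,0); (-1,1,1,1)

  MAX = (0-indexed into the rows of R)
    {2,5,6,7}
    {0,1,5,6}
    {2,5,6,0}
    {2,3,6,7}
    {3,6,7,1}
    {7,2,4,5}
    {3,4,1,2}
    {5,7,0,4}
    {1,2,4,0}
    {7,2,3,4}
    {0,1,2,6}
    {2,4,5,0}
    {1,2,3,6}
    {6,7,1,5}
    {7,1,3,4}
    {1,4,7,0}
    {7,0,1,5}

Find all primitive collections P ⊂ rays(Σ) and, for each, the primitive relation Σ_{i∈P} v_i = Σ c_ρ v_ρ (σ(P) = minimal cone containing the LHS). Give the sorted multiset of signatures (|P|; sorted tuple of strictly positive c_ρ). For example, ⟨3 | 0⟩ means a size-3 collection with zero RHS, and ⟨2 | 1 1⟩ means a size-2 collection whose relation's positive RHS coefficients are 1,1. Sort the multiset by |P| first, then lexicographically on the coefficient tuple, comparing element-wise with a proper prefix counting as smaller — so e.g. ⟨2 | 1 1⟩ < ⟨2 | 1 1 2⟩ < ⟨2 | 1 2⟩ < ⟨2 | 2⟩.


The 8 primitive collections of Σ (r=8, n=4):

  • {4,6}:  v_{4} + v_{6} = v_{2}  →  sig = ⟨2 | 1⟩
  • {3,5}:  v_{3} + v_{5} = v_{6} + v_{7}  →  sig = ⟨2 | 1 1⟩
  • {0,3}:  v_{0} + v_{3} = v_{1} + 2·v_{4}  →  sig = ⟨2 | 1 2⟩
  • {1,4,5}:  v_{1} + v_{4} + v_{5} = 0  →  sig = ⟨3 | 0⟩
  • {0,6,7}:  v_{0} + v_{6} + v_{7} = v_{4}  →  sig = ⟨3 | 1⟩
  • {1,2,5}:  v_{1} + v_{2} + v_{5} = v_{6}  →  sig = ⟨3 | 1⟩
  • {1,2,7}:  v_{1} + v_{2} + v_{7} = v_{3}  →  sig = ⟨3 | 1⟩
  • {0,2,7}:  v_{0} + v_{2} + v_{7} = 2·v_{4}  →  sig = ⟨3 | 2⟩

Sorted signature multiset PRS(X):
    |P|=2: 3 collections, coeffs (1), (1,1), (1,2)
    |P|=3: 5 collections, coeffs (), (1), (1), (1), (2)


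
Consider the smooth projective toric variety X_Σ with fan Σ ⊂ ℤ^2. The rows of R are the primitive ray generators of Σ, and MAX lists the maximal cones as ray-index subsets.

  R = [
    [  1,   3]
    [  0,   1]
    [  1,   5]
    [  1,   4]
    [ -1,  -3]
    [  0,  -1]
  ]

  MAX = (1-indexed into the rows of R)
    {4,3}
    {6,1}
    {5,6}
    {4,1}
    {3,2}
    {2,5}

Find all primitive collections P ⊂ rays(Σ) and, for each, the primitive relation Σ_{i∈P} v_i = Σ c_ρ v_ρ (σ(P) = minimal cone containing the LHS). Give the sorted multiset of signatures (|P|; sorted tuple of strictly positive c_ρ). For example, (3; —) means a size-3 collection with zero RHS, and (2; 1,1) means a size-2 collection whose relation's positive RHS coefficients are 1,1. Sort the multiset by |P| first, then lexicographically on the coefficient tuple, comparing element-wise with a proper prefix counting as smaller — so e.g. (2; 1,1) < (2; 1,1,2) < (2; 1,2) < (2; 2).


9 collections generate NE(X_Σ); each relation:

  {1,5}:  v_{1} + v_{5} = 0  so sig = (2; —)
  {2,6}:  v_{2} + v_{6} = 0  so sig = (2; —)
  {1,2}:  v_{1} + v_{2} = v_{4}  so sig = (2; 1)
  {2,4}:  v_{2} + v_{4} = v_{3}  so sig = (2; 1)
  {3,6}:  v_{3} + v_{6} = v_{4}  so sig = (2; 1)
  {4,5}:  v_{4} + v_{5} = v_{2}  so sig = (2; 1)
  {4,6}:  v_{4} + v_{6} = v_{1}  so sig = (2; 1)
  {1,3}:  v_{1} + v_{3} = 2·v_{4}  so sig = (2; 2)
  {3,5}:  v_{3} + v_{5} = 2·v_{2}  so sig = (2; 2)

Signatures (|P|; sorted positive RHS coefficients), sorted:
[(2; —), (2; —), (2; 1), (2; 1), (2; 1), (2; 1), (2; 1), (2; 2), (2; 2)]


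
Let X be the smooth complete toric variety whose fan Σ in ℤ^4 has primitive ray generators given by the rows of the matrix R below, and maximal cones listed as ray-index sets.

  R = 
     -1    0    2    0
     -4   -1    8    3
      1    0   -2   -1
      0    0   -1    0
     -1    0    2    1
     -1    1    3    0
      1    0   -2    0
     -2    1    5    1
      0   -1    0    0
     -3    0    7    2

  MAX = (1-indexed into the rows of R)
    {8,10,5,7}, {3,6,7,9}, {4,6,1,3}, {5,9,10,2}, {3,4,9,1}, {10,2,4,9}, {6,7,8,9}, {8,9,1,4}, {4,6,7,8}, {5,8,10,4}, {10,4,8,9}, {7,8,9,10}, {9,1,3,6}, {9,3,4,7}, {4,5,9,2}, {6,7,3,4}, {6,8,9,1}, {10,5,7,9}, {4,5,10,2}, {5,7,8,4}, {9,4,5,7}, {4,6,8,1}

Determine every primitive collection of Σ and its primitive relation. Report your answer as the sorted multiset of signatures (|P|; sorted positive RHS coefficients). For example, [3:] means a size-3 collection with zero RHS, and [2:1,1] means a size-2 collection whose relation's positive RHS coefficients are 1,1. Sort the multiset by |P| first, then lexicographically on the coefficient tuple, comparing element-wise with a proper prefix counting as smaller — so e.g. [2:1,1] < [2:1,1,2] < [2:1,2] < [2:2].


18 collections generate NE(X_Σ); each relation:

  P = {1,7}:  v_{1} + v_{7} = 0  so sig = [2:]
  P = {3,5}:  v_{3} + v_{5} = 0  so sig = [2:]
  P = {3,8}:  v_{3} + v_{8} = v_{6}  so sig = [2:1]
  P = {5,6}:  v_{5} + v_{6} = v_{8}  so sig = [2:1]
  P = {3,10}:  v_{3} + v_{10} = v_{8} + v_{9}  so sig = [2:1,1]
  P = {1,5}:  v_{1} + v_{5} = v_{4} + v_{8} + v_{9}  so sig = [2:1,1,1]
  P = {2,3}:  v_{2} + v_{3} = v_{4} + v_{9} + v_{10}  so sig = [2:1,1,1]
  P = {2,6}:  v_{2} + v_{6} = v_{4} + v_{8} + v_{9} + v_{10}  so sig = [2:1,1,1,1]
  P = {1,2}:  v_{1} + v_{2} = 2·v_{4} + v_{8} + 2·v_{9} + v_{10}  so sig = [2:1,1,2,2]
  P = {2,8}:  v_{2} + v_{8} = v_{4} + 2·v_{10}  so sig = [2:1,2]
  P = {6,10}:  v_{6} + v_{10} = 2·v_{8} + v_{9}  so sig = [2:1,2]
  P = {1,10}:  v_{1} + v_{10} = v_{4} + 2·v_{8} + 2·v_{9}  so sig = [2:1,2,2]
  P = {2,7}:  v_{2} + v_{7} = 3·v_{5} + v_{9}  so sig = [2:1,3]
  P = {4,6,9}:  v_{4} + v_{6} + v_{9} = v_{1}  so sig = [3:1]
  P = {5,8,9}:  v_{5} + v_{8} + v_{9} = v_{10}  so sig = [3:1]
  P = {4,7,10}:  v_{4} + v_{7} + v_{10} = 2·v_{5}  so sig = [3:2]
  P = {4,5,9,10}:  v_{4} + v_{5} + v_{9} + v_{10} = v_{2}  so sig = [4:1]
  P = {4,7,8,9}:  v_{4} + v_{7} + v_{8} + v_{9} = v_{5}  so sig = [4:1]

so the primitive-relation signature multiset is
[[2:], [2:], [2:1], [2:1], [2:1,1], [2:1,1,1], [2:1,1,1], [2:1,1,1,1], [2:1,1,2,2], [2:1,2], [2:1,2], [2:1,2,2], [2:1,3], [3:1], [3:1], [3:2], [4:1], [4:1]]


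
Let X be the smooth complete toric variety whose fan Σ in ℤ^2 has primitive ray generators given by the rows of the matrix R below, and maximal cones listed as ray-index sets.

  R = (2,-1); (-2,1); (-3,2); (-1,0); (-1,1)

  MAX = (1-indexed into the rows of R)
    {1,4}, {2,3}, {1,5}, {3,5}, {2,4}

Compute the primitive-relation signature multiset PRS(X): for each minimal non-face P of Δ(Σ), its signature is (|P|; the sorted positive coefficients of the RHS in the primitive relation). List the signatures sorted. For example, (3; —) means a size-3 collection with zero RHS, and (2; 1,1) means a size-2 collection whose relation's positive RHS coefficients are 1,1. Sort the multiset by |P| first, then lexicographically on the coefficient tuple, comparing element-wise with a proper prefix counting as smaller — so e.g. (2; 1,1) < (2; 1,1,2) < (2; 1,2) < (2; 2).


Σ has 5 primitive collections:

  P={1,2}:  v_{1} + v_{2} = 0  →  sig = (2; —)
  P={1,3}:  v_{1} + v_{3} = v_{5}  →  sig = (2; 1)
  P={2,5}:  v_{2} + v_{5} = v_{3}  →  sig = (2; 1)
  P={4,5}:  v_{4} + v_{5} = v_{2}  →  sig = (2; 1)
  P={3,4}:  v_{3} + v_{4} = 2·v_{2}  →  sig = (2; 2)

Hence PRS(X_Σ) =
[(2; —), (2; 1), (2; 1), (2; 1), (2; 2)]


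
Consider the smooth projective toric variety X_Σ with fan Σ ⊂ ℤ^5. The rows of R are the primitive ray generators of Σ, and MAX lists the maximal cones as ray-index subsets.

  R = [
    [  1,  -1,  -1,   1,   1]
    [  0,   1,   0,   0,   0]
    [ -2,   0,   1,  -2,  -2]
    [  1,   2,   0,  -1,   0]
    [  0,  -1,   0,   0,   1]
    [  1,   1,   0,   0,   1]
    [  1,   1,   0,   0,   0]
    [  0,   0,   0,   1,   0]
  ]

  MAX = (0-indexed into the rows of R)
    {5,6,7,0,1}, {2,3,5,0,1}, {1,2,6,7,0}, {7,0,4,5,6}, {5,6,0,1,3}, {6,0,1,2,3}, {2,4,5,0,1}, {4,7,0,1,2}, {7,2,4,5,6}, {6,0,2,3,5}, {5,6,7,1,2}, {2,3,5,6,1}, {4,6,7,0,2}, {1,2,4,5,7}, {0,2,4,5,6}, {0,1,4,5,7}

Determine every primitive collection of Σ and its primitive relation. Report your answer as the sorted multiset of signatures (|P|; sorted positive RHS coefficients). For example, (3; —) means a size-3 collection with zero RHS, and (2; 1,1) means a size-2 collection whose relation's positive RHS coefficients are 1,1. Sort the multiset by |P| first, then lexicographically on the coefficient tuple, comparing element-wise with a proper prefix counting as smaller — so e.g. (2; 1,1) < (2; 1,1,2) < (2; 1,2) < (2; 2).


Δ(Σ) — 8 vertices, 5 min non-faces:

  {3,7}:  v_{3} + v_{7} = v_{1} + v_{6}  →  sig = (2; 1,1)
  {3,4}:  v_{3} + v_{4} = v_{0} + v_{2} + 2·v_{5}  →  sig = (2; 1,1,2)
  {1,4,6}:  v_{1} + v_{4} + v_{6} = v_{5}  →  sig = (3; 1)
  {0,2,5,7}:  v_{0} + v_{2} + v_{5} + v_{7} = 0  →  sig = (4; —)
  {0,1,2,5,6}:  v_{0} + v_{1} + v_{2} + v_{5} + v_{6} = v_{3}  →  sig = (5; 1)

Hence PRS(X_Σ) =
    |P|=2: 2 collections, coeffs (1,1), (1,1,2)
    |P|=3: 1 collection, coeffs (1)
    |P|=4: 1 collection, coeffs ()
    |P|=5: 1 collection, coeffs (1)


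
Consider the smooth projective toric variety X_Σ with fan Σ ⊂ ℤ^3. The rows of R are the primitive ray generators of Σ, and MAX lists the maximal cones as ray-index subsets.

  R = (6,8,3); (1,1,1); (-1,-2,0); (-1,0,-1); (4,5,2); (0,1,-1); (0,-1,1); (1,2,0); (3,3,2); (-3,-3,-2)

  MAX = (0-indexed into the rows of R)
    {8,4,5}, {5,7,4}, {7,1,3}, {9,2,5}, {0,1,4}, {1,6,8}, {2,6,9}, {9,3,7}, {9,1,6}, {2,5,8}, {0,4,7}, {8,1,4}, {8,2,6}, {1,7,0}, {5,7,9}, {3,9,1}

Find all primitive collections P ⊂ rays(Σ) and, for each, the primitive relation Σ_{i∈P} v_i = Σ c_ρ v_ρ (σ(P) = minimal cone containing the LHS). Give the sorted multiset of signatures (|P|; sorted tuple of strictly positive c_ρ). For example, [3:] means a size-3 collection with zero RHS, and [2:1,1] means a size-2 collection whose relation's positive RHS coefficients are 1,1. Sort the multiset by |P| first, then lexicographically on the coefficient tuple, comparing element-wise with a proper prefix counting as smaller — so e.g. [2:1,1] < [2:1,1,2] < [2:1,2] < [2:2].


23 collections generate NE(X_Σ); each relation:

  P = {2,7}:  v_{2} + v_{7} = 0  so sig = [2:]
  P = {5,6}:  v_{5} + v_{6} = 0  so sig = [2:]
  P = {8,9}:  v_{8} + v_{9} = 0  so sig = [2:]
  P = {1,2}:  v_{1} + v_{2} = v_{6}  so sig = [2:1]
  P = {1,5}:  v_{1} + v_{5} = v_{7}  so sig = [2:1]
  P = {2,4}:  v_{2} + v_{4} = v_{8}  so sig = [2:1]
  P = {4,9}:  v_{4} + v_{9} = v_{7}  so sig = [2:1]
  P = {6,7}:  v_{6} + v_{7} = v_{1}  so sig = [2:1]
  P = {7,8}:  v_{7} + v_{8} = v_{4}  so sig = [2:1]
  P = {0,2}:  v_{0} + v_{2} = v_{1} + v_{4}  so sig = [2:1,1]
  P = {2,3}:  v_{2} + v_{3} = v_{1} + v_{9}  so sig = [2:1,1]
  P = {3,8}:  v_{3} + v_{8} = v_{1} + v_{7}  so sig = [2:1,1]
  P = {4,6}:  v_{4} + v_{6} = v_{1} + v_{8}  so sig = [2:1,1]
  P = {0,5}:  v_{0} + v_{5} = v_{4} + 2·v_{7}  so sig = [2:1,2]
  P = {0,6}:  v_{0} + v_{6} = 2·v_{1} + v_{4}  so sig = [2:1,2]
  P = {0,8}:  v_{0} + v_{8} = v_{1} + 2·v_{4}  so sig = [2:1,2]
  P = {0,9}:  v_{0} + v_{9} = v_{1} + 2·v_{7}  so sig = [2:1,2]
  P = {3,4}:  v_{3} + v_{4} = v_{1} + 2·v_{7}  so sig = [2:1,2]
  P = {3,5}:  v_{3} + v_{5} = 2·v_{7} + v_{9}  so sig = [2:1,2]
  P = {3,6}:  v_{3} + v_{6} = 2·v_{1} + v_{9}  so sig = [2:1,2]
  P = {0,3}:  v_{0} + v_{3} = 2·v_{1} + 3·v_{7}  so sig = [2:2,3]
  P = {1,4,7}:  v_{1} + v_{4} + v_{7} = v_{0}  so sig = [3:1]
  P = {1,7,9}:  v_{1} + v_{7} + v_{9} = v_{3}  so sig = [3:1]

so the primitive-relation signature multiset is
    [2:]
    [2:]
    [2:]
    [2:1]
    [2:1]
    [2:1]
    [2:1]
    [2:1]
    [2:1]
    [2:1,1]
    [2:1,1]
    [2:1,1]
    [2:1,1]
    [2:1,2]
    [2:1,2]
    [2:1,2]
    [2:1,2]
    [2:1,2]
    [2:1,2]
    [2:1,2]
    [2:2,3]
    [3:1]
    [3:1]


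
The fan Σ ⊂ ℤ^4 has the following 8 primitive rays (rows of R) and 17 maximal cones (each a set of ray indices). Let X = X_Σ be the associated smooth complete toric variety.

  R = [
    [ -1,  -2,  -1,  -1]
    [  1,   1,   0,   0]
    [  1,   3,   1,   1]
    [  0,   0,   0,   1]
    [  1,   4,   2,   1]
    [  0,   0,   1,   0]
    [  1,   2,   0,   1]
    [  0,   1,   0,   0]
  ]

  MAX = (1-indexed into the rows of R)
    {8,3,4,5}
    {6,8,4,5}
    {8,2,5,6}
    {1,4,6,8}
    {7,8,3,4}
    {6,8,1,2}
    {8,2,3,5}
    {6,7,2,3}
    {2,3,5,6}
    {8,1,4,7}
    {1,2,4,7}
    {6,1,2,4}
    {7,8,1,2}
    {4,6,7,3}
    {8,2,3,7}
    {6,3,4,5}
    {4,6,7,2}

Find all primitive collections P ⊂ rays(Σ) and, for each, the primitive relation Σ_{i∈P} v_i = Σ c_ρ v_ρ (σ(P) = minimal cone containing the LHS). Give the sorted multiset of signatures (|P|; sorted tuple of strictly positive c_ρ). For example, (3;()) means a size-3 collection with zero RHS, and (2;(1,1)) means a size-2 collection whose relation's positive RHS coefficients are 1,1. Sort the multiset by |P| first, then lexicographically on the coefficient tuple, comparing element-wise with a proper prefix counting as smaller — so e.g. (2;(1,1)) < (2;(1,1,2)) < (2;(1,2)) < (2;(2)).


The 9 primitive collections of Σ (r=8, n=4):

  P = {1,3}:  v_{1} + v_{3} = v_{8}  so sig = (2;(1))
  P = {1,5}:  v_{1} + v_{5} = v_{6} + 2·v_{8}  so sig = (2;(1,2))
  P = {5,7}:  v_{5} + v_{7} = 2·v_{3}  so sig = (2;(2))
  P = {1,6,7}:  v_{1} + v_{6} + v_{7} = 0  so sig = (3;())
  P = {2,4,8}:  v_{2} + v_{4} + v_{8} = v_{7}  so sig = (3;(1))
  P = {3,6,8}:  v_{3} + v_{6} + v_{8} = v_{5}  so sig = (3;(1))
  P = {6,7,8}:  v_{6} + v_{7} + v_{8} = v_{3}  so sig = (3;(1))
  P = {2,4,5}:  v_{2} + v_{4} + v_{5} = v_{3} + v_{6} + v_{7}  so sig = (3;(1,1,1))
  P = {2,3,4}:  v_{2} + v_{3} + v_{4} = v_{6} + 2·v_{7}  so sig = (3;(1,2))

Hence PRS(X_Σ) =
[(2;(1)), (2;(1,2)), (2;(2)), (3;()), (3;(1)), (3;(1)), (3;(1)), (3;(1,1,1)), (3;(1,2))]


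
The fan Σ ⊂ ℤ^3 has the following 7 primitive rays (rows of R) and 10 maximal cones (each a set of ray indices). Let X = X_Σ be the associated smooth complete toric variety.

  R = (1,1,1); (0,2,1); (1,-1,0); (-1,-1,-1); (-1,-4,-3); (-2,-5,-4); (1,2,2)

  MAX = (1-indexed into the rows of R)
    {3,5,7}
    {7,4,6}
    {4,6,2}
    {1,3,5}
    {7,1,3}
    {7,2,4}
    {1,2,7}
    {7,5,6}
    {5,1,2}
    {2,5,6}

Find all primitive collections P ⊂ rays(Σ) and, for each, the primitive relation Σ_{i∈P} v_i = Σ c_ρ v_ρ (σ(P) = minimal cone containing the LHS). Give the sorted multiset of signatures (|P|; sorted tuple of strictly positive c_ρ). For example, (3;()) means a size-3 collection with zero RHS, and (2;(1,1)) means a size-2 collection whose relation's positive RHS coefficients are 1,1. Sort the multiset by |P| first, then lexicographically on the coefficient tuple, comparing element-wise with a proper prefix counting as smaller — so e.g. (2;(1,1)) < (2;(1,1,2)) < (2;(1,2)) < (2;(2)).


|primitive collections| = 9. Relations:

  P={1,4}:  v_{1} + v_{4} = 0  ⇒ sig = (2;())
  P={1,6}:  v_{1} + v_{6} = v_{5}  ⇒ sig = (2;(1))
  P={2,3}:  v_{2} + v_{3} = v_{1}  ⇒ sig = (2;(1))
  P={4,5}:  v_{4} + v_{5} = v_{6}  ⇒ sig = (2;(1))
  P={3,4}:  v_{3} + v_{4} = v_{5} + v_{7}  ⇒ sig = (2;(1,1))
  P={3,6}:  v_{3} + v_{6} = 2·v_{5} + v_{7}  ⇒ sig = (2;(1,2))
  P={2,5,7}:  v_{2} + v_{5} + v_{7} = 0  ⇒ sig = (3;())
  P={1,5,7}:  v_{1} + v_{5} + v_{7} = v_{3}  ⇒ sig = (3;(1))
  P={2,6,7}:  v_{2} + v_{6} + v_{7} = v_{4}  ⇒ sig = (3;(1))

Signatures (|P|; sorted positive RHS coefficients), sorted:
{ (2;()),  (2;(1)) ×3,  (2;(1,1)),  (2;(1,2)),  (3;()),  (3;(1)) ×2 }


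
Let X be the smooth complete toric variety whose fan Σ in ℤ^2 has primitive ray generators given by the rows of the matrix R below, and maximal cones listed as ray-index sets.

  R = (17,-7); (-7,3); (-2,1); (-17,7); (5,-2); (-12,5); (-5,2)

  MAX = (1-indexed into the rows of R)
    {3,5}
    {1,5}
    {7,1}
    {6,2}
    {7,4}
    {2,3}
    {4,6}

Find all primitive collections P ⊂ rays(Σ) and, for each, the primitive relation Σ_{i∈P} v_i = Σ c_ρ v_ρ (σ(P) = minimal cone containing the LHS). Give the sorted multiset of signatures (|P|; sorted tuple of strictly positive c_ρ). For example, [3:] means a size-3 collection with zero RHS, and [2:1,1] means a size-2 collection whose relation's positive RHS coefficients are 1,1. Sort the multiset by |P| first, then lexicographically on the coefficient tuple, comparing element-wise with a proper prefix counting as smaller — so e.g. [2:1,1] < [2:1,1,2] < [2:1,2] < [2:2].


14 minimal non-faces of Δ(Σ) (on 7 rays):

  • {1,4}:  v_{1} + v_{4} = 0  →  sig = [2:]
  • {5,7}:  v_{5} + v_{7} = 0  →  sig = [2:]
  • {1,6}:  v_{1} + v_{6} = v_{5}  →  sig = [2:1]
  • {2,5}:  v_{2} + v_{5} = v_{3}  →  sig = [2:1]
  • {2,7}:  v_{2} + v_{7} = v_{6}  →  sig = [2:1]
  • {3,7}:  v_{3} + v_{7} = v_{2}  →  sig = [2:1]
  • {4,5}:  v_{4} + v_{5} = v_{6}  →  sig = [2:1]
  • {5,6}:  v_{5} + v_{6} = v_{2}  →  sig = [2:1]
  • {6,7}:  v_{6} + v_{7} = v_{4}  →  sig = [2:1]
  • {3,4}:  v_{3} + v_{4} = v_{2} + v_{6}  →  sig = [2:1,1]
  • {1,2}:  v_{1} + v_{2} = 2·v_{5}  →  sig = [2:2]
  • {2,4}:  v_{2} + v_{4} = 2·v_{6}  →  sig = [2:2]
  • {3,6}:  v_{3} + v_{6} = 2·v_{2}  →  sig = [2:2]
  • {1,3}:  v_{1} + v_{3} = 3·v_{5}  →  sig = [2:3]

so the primitive-relation signature multiset is
[[2:], [2:], [2:1], [2:1], [2:1], [2:1], [2:1], [2:1], [2:1], [2:1,1], [2:2], [2:2], [2:2], [2:3]]


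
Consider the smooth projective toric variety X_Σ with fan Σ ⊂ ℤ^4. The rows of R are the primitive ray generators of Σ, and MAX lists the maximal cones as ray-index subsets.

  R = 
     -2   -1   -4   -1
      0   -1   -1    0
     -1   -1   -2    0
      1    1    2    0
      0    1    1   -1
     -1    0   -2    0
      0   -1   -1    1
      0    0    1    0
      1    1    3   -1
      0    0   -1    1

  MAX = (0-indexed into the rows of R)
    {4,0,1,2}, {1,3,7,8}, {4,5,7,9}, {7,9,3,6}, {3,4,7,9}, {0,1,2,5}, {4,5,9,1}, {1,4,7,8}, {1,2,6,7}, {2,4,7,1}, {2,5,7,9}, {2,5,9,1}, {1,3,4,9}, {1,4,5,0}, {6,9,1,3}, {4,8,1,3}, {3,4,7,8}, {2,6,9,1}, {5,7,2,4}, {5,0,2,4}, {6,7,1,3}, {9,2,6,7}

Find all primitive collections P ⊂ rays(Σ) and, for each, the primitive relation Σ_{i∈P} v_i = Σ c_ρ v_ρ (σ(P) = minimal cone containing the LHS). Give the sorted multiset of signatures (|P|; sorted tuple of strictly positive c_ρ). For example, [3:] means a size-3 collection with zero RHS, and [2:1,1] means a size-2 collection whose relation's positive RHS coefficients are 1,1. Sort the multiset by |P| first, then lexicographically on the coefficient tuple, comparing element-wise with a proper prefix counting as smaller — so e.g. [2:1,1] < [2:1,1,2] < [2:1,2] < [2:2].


Minimal non-faces — 18 found among 10 rays, 22 max cones:

  • {2,3}:  v_{2} + v_{3} = 0  →  sig = [2:]
  • {4,6}:  v_{4} + v_{6} = 0  →  sig = [2:]
  • {5,8}:  v_{5} + v_{8} = v_{4}  →  sig = [2:1]
  • {8,9}:  v_{8} + v_{9} = v_{3}  →  sig = [2:1]
  • {3,5}:  v_{3} + v_{5} = v_{4} + v_{9}  →  sig = [2:1,1]
  • {5,6}:  v_{5} + v_{6} = v_{2} + v_{9}  →  sig = [2:1,1]
  • {0,3}:  v_{0} + v_{3} = v_{1} + v_{4} + v_{5}  →  sig = [2:1,1,1]
  • {0,6}:  v_{0} + v_{6} = v_{1} + v_{2} + v_{5}  →  sig = [2:1,1,1]
  • {2,8}:  v_{2} + v_{8} = v_{1} + v_{4} + v_{7}  →  sig = [2:1,1,1]
  • {6,8}:  v_{6} + v_{8} = v_{1} + v_{3} + v_{7}  →  sig = [2:1,1,1]
  • {0,8}:  v_{0} + v_{8} = v_{1} + v_{2} + 2·v_{4}  →  sig = [2:1,1,2]
  • {0,7}:  v_{0} + v_{7} = 2·v_{2} + v_{4}  →  sig = [2:1,2]
  • {0,9}:  v_{0} + v_{9} = v_{1} + 2·v_{5}  →  sig = [2:1,2]
  • {1,5,7}:  v_{1} + v_{5} + v_{7} = v_{2}  →  sig = [3:1]
  • {1,7,9}:  v_{1} + v_{7} + v_{9} = v_{6}  →  sig = [3:1]
  • {2,4,9}:  v_{2} + v_{4} + v_{9} = v_{5}  →  sig = [3:1]
  • {1,2,4,5}:  v_{1} + v_{2} + v_{4} + v_{5} = v_{0}  →  sig = [4:1]
  • {1,3,4,7}:  v_{1} + v_{3} + v_{4} + v_{7} = v_{8}  →  sig = [4:1]

Sorted signature multiset PRS(X):
[[2:], [2:], [2:1], [2:1], [2:1,1], [2:1,1], [2:1,1,1], [2:1,1,1], [2:1,1,1], [2:1,1,1], [2:1,1,2], [2:1,2], [2:1,2], [3:1], [3:1], [3:1], [4:1], [4:1]]


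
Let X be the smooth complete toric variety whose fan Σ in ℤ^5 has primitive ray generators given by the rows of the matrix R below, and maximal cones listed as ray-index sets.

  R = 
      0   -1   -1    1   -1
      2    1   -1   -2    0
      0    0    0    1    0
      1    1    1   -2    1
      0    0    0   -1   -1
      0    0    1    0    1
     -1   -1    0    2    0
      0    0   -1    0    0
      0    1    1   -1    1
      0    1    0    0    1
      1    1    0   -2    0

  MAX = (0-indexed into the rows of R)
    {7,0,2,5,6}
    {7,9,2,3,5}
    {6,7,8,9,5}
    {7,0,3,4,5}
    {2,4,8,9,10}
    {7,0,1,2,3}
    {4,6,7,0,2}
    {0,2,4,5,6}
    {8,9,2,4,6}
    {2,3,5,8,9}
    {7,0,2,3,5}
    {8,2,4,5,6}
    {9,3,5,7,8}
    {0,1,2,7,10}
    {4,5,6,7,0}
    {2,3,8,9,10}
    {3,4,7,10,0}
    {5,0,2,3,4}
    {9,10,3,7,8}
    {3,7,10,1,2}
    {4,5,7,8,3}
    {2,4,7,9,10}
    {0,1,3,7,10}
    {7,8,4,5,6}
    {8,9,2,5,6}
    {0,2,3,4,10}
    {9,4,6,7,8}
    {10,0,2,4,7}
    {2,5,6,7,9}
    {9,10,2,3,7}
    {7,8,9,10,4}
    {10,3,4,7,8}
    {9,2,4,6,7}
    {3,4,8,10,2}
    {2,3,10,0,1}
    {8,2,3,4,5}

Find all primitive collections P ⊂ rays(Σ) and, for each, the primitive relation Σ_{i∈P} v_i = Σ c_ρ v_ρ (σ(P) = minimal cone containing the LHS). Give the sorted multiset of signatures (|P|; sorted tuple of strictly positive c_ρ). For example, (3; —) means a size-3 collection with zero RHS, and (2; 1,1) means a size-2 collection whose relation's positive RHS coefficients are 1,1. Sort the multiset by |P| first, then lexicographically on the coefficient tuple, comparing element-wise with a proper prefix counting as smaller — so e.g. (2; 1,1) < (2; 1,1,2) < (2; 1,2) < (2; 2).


Σ has 16 primitive collections:

  {0,8}:  v_{0} + v_{8} = 0  ⟹  sig = (2; —)
  {6,10}:  v_{6} + v_{10} = 0  ⟹  sig = (2; —)
  {3,6}:  v_{3} + v_{6} = v_{5}  ⟹  sig = (2; 1)
  {5,10}:  v_{5} + v_{10} = v_{3}  ⟹  sig = (2; 1)
  {0,9}:  v_{0} + v_{9} = v_{2} + v_{7}  ⟹  sig = (2; 1,1)
  {1,6}:  v_{1} + v_{6} = v_{0} + v_{2} + v_{3} + v_{7}  ⟹  sig = (2; 1,1,1,1)
  {1,8}:  v_{1} + v_{8} = v_{2} + v_{3} + v_{7} + v_{10}  ⟹  sig = (2; 1,1,1,1)
  {1,5}:  v_{1} + v_{5} = v_{0} + v_{2} + 2·v_{3} + v_{7}  ⟹  sig = (2; 1,1,1,2)
  {1,9}:  v_{1} + v_{9} = 2·v_{2} + v_{3} + 2·v_{7} + v_{10}  ⟹  sig = (2; 1,1,2,2)
  {1,4}:  v_{1} + v_{4} = v_{0} + 2·v_{10}  ⟹  sig = (2; 1,2)
  {2,7,8}:  v_{2} + v_{7} + v_{8} = v_{9}  ⟹  sig = (3; 1)
  {4,5,9}:  v_{4} + v_{5} + v_{9} = v_{8}  ⟹  sig = (3; 1)
  {3,4,9}:  v_{3} + v_{4} + v_{9} = v_{8} + v_{10}  ⟹  sig = (3; 1,1)
  {2,4,5,7}:  v_{2} + v_{4} + v_{5} + v_{7} = 0  ⟹  sig = (4; —)
  {2,3,4,7}:  v_{2} + v_{3} + v_{4} + v_{7} = v_{10}  ⟹  sig = (4; 1)
  {0,2,3,7,10}:  v_{0} + v_{2} + v_{3} + v_{7} + v_{10} = v_{1}  ⟹  sig = (5; 1)

Sorted signature multiset PRS(X):
    (2; —)
    (2; —)
    (2; 1)
    (2; 1)
    (2; 1,1)
    (2; 1,1,1,1)
    (2; 1,1,1,1)
    (2; 1,1,1,2)
    (2; 1,1,2,2)
    (2; 1,2)
    (3; 1)
    (3; 1)
    (3; 1,1)
    (4; —)
    (4; 1)
    (5; 1)


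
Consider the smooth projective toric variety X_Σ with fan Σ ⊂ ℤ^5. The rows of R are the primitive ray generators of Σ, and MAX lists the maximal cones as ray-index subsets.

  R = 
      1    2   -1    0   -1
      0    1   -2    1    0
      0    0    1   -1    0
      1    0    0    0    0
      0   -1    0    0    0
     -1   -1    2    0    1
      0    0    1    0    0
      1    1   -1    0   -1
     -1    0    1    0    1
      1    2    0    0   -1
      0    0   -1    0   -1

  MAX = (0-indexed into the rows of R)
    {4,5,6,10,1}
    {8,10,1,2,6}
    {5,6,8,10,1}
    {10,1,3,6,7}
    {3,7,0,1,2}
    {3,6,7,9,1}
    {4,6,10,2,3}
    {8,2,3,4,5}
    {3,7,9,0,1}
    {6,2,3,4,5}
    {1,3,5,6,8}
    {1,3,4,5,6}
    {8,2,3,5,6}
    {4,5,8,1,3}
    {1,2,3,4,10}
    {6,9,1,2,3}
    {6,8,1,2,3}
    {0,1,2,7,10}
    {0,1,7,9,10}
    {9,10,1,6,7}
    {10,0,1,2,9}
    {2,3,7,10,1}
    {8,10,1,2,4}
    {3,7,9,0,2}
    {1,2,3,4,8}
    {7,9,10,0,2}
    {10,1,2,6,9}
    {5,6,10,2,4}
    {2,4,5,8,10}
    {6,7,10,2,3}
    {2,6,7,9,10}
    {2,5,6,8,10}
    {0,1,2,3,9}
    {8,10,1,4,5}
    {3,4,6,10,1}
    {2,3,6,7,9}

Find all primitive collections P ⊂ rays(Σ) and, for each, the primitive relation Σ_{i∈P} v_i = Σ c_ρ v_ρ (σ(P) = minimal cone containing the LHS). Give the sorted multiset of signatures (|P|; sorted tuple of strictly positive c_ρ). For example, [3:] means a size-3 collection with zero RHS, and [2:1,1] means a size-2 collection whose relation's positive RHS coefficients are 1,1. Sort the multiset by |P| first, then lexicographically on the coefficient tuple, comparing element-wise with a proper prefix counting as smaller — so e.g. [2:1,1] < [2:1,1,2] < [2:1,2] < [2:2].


Primitive collections (20):

  • {0,4}:  v_{0} + v_{4} = v_{7} — sig = [2:1]
  • {0,6}:  v_{0} + v_{6} = v_{9} — sig = [2:1]
  • {5,7}:  v_{5} + v_{7} = v_{6} — sig = [2:1]
  • {4,7}:  v_{4} + v_{7} = v_{3} + v_{10} — sig = [2:1,1]
  • {4,9}:  v_{4} + v_{9} = v_{6} + v_{7} — sig = [2:1,1]
  • {7,8}:  v_{7} + v_{8} = v_{1} + v_{2} + v_{6} — sig = [2:1,1,1]
  • {0,5}:  v_{0} + v_{5} = v_{1} + v_{2} + 2·v_{6} — sig = [2:1,1,2]
  • {5,9}:  v_{5} + v_{9} = v_{1} + v_{2} + 3·v_{6} — sig = [2:1,1,3]
  • {0,8}:  v_{0} + v_{8} = 2·v_{1} + 2·v_{2} + 2·v_{6} — sig = [2:2,2,2]
  • {8,9}:  v_{8} + v_{9} = 2·v_{1} + 2·v_{2} + 3·v_{6} — sig = [2:2,2,3]
  • {3,8,10}:  v_{3} + v_{8} + v_{10} = 0 — sig = [3:]
  • {1,2,5}:  v_{1} + v_{2} + v_{5} = v_{8} — sig = [3:1]
  • {4,6,8}:  v_{4} + v_{6} + v_{8} = v_{5} — sig = [3:1]
  • {3,5,10}:  v_{3} + v_{5} + v_{10} = v_{4} + v_{6} — sig = [3:1,1]
  • {3,9,10}:  v_{3} + v_{9} + v_{10} = v_{6} + 2·v_{7} — sig = [3:1,2]
  • {0,3,10}:  v_{0} + v_{3} + v_{10} = 2·v_{7} — sig = [3:2]
  • {1,2,4,6}:  v_{1} + v_{2} + v_{4} + v_{6} = 0 — sig = [4:]
  • {1,2,6,7}:  v_{1} + v_{2} + v_{6} + v_{7} = v_{0} — sig = [4:1]
  • {1,2,7,9}:  v_{1} + v_{2} + v_{7} + v_{9} = 2·v_{0} — sig = [4:2]
  • {1,2,3,6,10}:  v_{1} + v_{2} + v_{3} + v_{6} + v_{10} = v_{7} — sig = [5:1]

Hence PRS(X_Σ) =
{ [2:1] ×3,  [2:1,1] ×2,  [2:1,1,1],  [2:1,1,2],  [2:1,1,3],  [2:2,2,2],  [2:2,2,3],  [3:],  [3:1] ×2,  [3:1,1],  [3:1,2],  [3:2],  [4:],  [4:1],  [4:2],  [5:1] }


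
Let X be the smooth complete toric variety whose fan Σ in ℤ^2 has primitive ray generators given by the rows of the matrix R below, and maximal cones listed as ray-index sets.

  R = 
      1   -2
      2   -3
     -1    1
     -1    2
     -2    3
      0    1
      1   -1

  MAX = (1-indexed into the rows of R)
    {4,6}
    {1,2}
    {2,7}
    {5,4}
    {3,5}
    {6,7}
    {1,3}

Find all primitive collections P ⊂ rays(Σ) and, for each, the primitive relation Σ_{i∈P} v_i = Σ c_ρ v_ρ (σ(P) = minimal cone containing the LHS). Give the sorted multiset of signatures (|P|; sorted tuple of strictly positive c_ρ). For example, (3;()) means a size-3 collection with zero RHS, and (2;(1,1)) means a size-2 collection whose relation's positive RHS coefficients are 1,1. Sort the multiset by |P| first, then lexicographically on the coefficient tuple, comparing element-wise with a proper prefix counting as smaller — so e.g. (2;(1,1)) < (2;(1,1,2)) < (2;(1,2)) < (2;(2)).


Σ has 14 primitive collections:

  P={1,4}:  v_{1} + v_{4} = 0 — sig = (2;())
  P={2,5}:  v_{2} + v_{5} = 0 — sig = (2;())
  P={3,7}:  v_{3} + v_{7} = 0 — sig = (2;())
  P={1,5}:  v_{1} + v_{5} = v_{3} — sig = (2;(1))
  P={1,6}:  v_{1} + v_{6} = v_{7} — sig = (2;(1))
  P={1,7}:  v_{1} + v_{7} = v_{2} — sig = (2;(1))
  P={2,3}:  v_{2} + v_{3} = v_{1} — sig = (2;(1))
  P={2,4}:  v_{2} + v_{4} = v_{7} — sig = (2;(1))
  P={3,4}:  v_{3} + v_{4} = v_{5} — sig = (2;(1))
  P={3,6}:  v_{3} + v_{6} = v_{4} — sig = (2;(1))
  P={4,7}:  v_{4} + v_{7} = v_{6} — sig = (2;(1))
  P={5,7}:  v_{5} + v_{7} = v_{4} — sig = (2;(1))
  P={2,6}:  v_{2} + v_{6} = 2·v_{7} — sig = (2;(2))
  P={5,6}:  v_{5} + v_{6} = 2·v_{4} — sig = (2;(2))

Hence PRS(X_Σ) =
    (2;())
    (2;())
    (2;())
    (2;(1))
    (2;(1))
    (2;(1))
    (2;(1))
    (2;(1))
    (2;(1))
    (2;(1))
    (2;(1))
    (2;(1))
    (2;(2))
    (2;(2))


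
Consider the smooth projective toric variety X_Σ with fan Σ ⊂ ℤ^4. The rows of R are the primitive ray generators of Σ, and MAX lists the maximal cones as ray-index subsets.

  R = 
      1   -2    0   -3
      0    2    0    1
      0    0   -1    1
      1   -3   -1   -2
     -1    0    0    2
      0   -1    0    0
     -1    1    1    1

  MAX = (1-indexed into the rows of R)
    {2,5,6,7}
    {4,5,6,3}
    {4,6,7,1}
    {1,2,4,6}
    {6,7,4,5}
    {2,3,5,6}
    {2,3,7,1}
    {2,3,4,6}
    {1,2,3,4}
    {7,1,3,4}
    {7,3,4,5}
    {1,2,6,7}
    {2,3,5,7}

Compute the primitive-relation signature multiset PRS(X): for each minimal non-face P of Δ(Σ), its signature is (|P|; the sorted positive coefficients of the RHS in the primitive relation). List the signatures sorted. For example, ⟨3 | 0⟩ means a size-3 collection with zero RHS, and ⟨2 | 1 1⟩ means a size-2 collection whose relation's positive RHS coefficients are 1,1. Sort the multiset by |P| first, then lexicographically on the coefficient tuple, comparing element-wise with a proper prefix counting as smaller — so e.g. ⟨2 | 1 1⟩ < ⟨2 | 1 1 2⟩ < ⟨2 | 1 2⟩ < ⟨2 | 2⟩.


Σ has 5 primitive collections:

  P={1,5}:  v_{1} + v_{5} = v_{4} + v_{7} — sig = ⟨2 | 1 1⟩
  P={2,4,7}:  v_{2} + v_{4} + v_{7} = 0 — sig = ⟨3 | 0⟩
  P={1,3,6}:  v_{1} + v_{3} + v_{6} = v_{4} — sig = ⟨3 | 1⟩
  P={3,6,7}:  v_{3} + v_{6} + v_{7} = v_{5} — sig = ⟨3 | 1⟩
  P={2,4,5}:  v_{2} + v_{4} + v_{5} = v_{3} + v_{6} — sig = ⟨3 | 1 1⟩

Sorted signature multiset PRS(X):
{ ⟨2 | 1 1⟩,  ⟨3 | 0⟩,  ⟨3 | 1⟩ ×2,  ⟨3 | 1 1⟩ }


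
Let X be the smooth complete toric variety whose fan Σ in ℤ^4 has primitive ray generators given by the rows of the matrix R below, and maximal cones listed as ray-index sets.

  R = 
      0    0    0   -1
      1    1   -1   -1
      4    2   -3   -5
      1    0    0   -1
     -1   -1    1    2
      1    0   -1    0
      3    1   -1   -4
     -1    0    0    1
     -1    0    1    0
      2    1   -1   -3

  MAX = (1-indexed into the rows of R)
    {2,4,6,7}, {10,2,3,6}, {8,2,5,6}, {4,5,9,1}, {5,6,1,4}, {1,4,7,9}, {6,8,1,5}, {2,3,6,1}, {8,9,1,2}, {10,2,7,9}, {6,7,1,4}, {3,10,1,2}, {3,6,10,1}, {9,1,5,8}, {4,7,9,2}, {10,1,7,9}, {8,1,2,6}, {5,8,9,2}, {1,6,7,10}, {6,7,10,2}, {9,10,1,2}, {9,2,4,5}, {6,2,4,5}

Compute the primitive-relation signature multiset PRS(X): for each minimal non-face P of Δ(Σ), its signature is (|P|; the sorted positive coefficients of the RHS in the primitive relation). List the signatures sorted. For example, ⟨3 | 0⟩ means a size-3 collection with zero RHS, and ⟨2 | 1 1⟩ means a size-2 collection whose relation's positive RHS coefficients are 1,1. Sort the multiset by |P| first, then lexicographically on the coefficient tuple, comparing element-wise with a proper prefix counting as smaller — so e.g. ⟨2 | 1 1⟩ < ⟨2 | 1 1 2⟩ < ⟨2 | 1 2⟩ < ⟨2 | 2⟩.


The 16 primitive collections of Σ (r=10, n=4):

  P = {4,8}:  v_{4} + v_{8} = 0  so sig = ⟨2 | 0⟩
  P = {6,9}:  v_{6} + v_{9} = 0  so sig = ⟨2 | 0⟩
  P = {4,10}:  v_{4} + v_{10} = v_{7}  so sig = ⟨2 | 1⟩
  P = {5,10}:  v_{5} + v_{10} = v_{4}  so sig = ⟨2 | 1⟩
  P = {7,8}:  v_{7} + v_{8} = v_{10}  so sig = ⟨2 | 1⟩
  P = {3,5}:  v_{3} + v_{5} = v_{6} + v_{10}  so sig = ⟨2 | 1 1⟩
  P = {8,10}:  v_{8} + v_{10} = v_{1} + v_{2}  so sig = ⟨2 | 1 1⟩
  P = {3,9}:  v_{3} + v_{9} = v_{1} + v_{2} + v_{10}  so sig = ⟨2 | 1 1 1⟩
  P = {3,4}:  v_{3} + v_{4} = v_{6} + 2·v_{10}  so sig = ⟨2 | 1 2⟩
  P = {3,8}:  v_{3} + v_{8} = 2·v_{1} + 2·v_{2} + v_{6}  so sig = ⟨2 | 1 2 2⟩
  P = {3,7}:  v_{3} + v_{7} = v_{6} + 3·v_{10}  so sig = ⟨2 | 1 3⟩
  P = {5,7}:  v_{5} + v_{7} = 2·v_{4}  so sig = ⟨2 | 2⟩
  P = {1,2,5}:  v_{1} + v_{2} + v_{5} = 0  so sig = ⟨3 | 0⟩
  P = {1,2,4}:  v_{1} + v_{2} + v_{4} = v_{10}  so sig = ⟨3 | 1⟩
  P = {1,2,7}:  v_{1} + v_{2} + v_{7} = 2·v_{10}  so sig = ⟨3 | 2⟩
  P = {1,2,6,10}:  v_{1} + v_{2} + v_{6} + v_{10} = v_{3}  so sig = ⟨4 | 1⟩

Hence PRS(X_Σ) =
    |P|=2: 12 collections, coeffs (), (), (1), (1), (1), (1,1), (1,1), (1,1,1), (1,2), (1,2,2), (1,3), (2)
    |P|=3: 3 collections, coeffs (), (1), (2)
    |P|=4: 1 collection, coeffs (1)


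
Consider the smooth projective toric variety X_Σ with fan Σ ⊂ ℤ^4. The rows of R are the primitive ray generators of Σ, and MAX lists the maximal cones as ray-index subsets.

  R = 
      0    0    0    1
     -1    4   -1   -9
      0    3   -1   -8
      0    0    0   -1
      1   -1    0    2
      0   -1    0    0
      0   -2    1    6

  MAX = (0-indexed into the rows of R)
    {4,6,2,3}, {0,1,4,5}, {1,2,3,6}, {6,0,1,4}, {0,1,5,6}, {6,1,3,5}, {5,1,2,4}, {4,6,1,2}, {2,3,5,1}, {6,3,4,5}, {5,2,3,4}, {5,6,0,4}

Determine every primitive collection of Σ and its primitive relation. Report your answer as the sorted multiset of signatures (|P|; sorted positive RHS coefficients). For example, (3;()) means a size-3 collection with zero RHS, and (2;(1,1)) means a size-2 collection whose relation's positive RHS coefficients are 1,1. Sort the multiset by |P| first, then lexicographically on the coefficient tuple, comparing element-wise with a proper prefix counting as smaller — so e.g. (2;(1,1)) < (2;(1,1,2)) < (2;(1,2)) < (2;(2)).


Δ(Σ) — 7 vertices, 5 min non-faces:

  {0,3}:  v_{0} + v_{3} = 0  →  sig = (2;())
  {0,2}:  v_{0} + v_{2} = v_{1} + v_{4}  →  sig = (2;(1,1))
  {1,3,4}:  v_{1} + v_{3} + v_{4} = v_{2}  →  sig = (3;(1))
  {2,5,6}:  v_{2} + v_{5} + v_{6} = 2·v_{3}  →  sig = (3;(2))
  {1,4,5,6}:  v_{1} + v_{4} + v_{5} + v_{6} = v_{3}  →  sig = (4;(1))

so the primitive-relation signature multiset is
    (2;())
    (2;(1,1))
    (3;(1))
    (3;(2))
    (4;(1))


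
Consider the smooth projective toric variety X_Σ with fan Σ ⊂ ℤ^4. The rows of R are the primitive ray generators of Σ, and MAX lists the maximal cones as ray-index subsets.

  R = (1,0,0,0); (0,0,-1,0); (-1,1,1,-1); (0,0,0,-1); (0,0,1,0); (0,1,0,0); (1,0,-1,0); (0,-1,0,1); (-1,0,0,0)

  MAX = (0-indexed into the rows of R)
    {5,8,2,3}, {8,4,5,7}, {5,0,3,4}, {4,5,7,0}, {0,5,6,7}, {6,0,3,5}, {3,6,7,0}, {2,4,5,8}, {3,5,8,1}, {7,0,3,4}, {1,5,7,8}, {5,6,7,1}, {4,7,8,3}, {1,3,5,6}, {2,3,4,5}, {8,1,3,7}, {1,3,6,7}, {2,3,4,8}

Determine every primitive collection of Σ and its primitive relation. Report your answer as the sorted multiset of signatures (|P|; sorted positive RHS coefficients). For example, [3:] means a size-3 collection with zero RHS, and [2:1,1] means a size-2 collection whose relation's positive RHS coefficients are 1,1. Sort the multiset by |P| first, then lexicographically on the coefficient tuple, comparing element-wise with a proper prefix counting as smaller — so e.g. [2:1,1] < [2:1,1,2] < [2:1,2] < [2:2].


Δ(Σ) — 9 vertices, 11 min non-faces:

  • {0,8}:  v_{0} + v_{8} = 0  ⟹  sig = [2:]
  • {1,4}:  v_{1} + v_{4} = 0  ⟹  sig = [2:]
  • {0,1}:  v_{0} + v_{1} = v_{6}  ⟹  sig = [2:1]
  • {4,6}:  v_{4} + v_{6} = v_{0}  ⟹  sig = [2:1]
  • {6,8}:  v_{6} + v_{8} = v_{1}  ⟹  sig = [2:1]
  • {2,6}:  v_{2} + v_{6} = v_{3} + v_{5}  ⟹  sig = [2:1,1]
  • {2,7}:  v_{2} + v_{7} = v_{4} + v_{8}  ⟹  sig = [2:1,1]
  • {0,2}:  v_{0} + v_{2} = v_{3} + v_{4} + v_{5}  ⟹  sig = [2:1,1,1]
  • {1,2}:  v_{1} + v_{2} = v_{3} + v_{5} + v_{8}  ⟹  sig = [2:1,1,1]
  • {3,5,7}:  v_{3} + v_{5} + v_{7} = 0  ⟹  sig = [3:]
  • {3,4,5,8}:  v_{3} + v_{4} + v_{5} + v_{8} = v_{2}  ⟹  sig = [4:1]

Sorted signature multiset PRS(X):
{ [2:] ×2,  [2:1] ×3,  [2:1,1] ×2,  [2:1,1,1] ×2,  [3:],  [4:1] }


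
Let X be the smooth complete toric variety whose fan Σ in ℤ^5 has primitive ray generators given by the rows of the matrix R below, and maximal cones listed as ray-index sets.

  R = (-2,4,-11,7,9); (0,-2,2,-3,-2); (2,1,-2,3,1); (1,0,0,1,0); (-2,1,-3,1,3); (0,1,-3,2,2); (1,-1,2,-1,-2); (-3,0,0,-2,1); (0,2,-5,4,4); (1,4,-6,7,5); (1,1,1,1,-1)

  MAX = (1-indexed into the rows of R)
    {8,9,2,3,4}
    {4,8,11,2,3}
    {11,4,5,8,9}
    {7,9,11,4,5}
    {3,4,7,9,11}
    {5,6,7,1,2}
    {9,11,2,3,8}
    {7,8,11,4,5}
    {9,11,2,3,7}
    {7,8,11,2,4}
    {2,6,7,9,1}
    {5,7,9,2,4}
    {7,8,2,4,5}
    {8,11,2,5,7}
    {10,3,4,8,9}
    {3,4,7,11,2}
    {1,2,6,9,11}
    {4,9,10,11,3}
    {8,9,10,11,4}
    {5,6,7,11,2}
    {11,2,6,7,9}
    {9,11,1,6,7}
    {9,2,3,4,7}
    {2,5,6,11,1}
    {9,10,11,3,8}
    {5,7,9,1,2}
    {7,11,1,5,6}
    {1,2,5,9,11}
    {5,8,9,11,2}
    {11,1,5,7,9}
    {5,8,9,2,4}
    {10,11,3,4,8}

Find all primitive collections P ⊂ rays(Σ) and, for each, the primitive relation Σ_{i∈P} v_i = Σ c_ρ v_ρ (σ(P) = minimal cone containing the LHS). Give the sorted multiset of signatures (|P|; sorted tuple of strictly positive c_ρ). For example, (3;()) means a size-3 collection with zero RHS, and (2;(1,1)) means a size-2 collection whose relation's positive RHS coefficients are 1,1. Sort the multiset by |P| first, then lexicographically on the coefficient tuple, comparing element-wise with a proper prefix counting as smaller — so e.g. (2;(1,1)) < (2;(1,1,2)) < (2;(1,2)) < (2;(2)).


The 20 primitive collections of Σ (r=11, n=5):

  P={3,5}:  v_{3} + v_{5} = v_{9}  ⟹  sig = (2;(1))
  P={4,6}:  v_{4} + v_{6} = v_{7} + v_{9}  ⟹  sig = (2;(1,1))
  P={7,10}:  v_{7} + v_{10} = v_{4} + v_{9} + v_{11}  ⟹  sig = (2;(1,1,1))
  P={3,6}:  v_{3} + v_{6} = v_{2} + v_{7} + 2·v_{9} + v_{11}  ⟹  sig = (2;(1,1,1,2))
  P={5,10}:  v_{5} + v_{10} = v_{4} + v_{8} + 2·v_{9} + v_{11}  ⟹  sig = (2;(1,1,1,2))
  P={1,8}:  v_{1} + v_{8} = v_{2} + 3·v_{5} + v_{9} + v_{11}  ⟹  sig = (2;(1,1,1,3))
  P={1,4}:  v_{1} + v_{4} = v_{5} + v_{7} + 2·v_{9}  ⟹  sig = (2;(1,1,2))
  P={6,8}:  v_{6} + v_{8} = v_{2} + 2·v_{5} + v_{11}  ⟹  sig = (2;(1,1,2))
  P={1,10}:  v_{1} + v_{10} = v_{5} + 3·v_{9} + v_{11}  ⟹  sig = (2;(1,1,3))
  P={1,3}:  v_{1} + v_{3} = v_{6} + 2·v_{9}  ⟹  sig = (2;(1,2))
  P={2,10}:  v_{2} + v_{10} = 2·v_{3} + v_{8}  ⟹  sig = (2;(1,2))
  P={6,10}:  v_{6} + v_{10} = 2·v_{9} + v_{11}  ⟹  sig = (2;(1,2))
  P={3,7,8}:  v_{3} + v_{7} + v_{8} = 0  ⟹  sig = (3;())
  P={5,6,9}:  v_{5} + v_{6} + v_{9} = v_{1}  ⟹  sig = (3;(1))
  P={7,8,9}:  v_{7} + v_{8} + v_{9} = v_{5}  ⟹  sig = (3;(1))
  P={2,4,5,11}:  v_{2} + v_{4} + v_{5} + v_{11} = 0  ⟹  sig = (4;())
  P={2,4,9,11}:  v_{2} + v_{4} + v_{9} + v_{11} = v_{3}  ⟹  sig = (4;(1))
  P={1,2,7,11}:  v_{1} + v_{2} + v_{7} + v_{11} = 2·v_{6}  ⟹  sig = (4;(2))
  P={2,5,7,9,11}:  v_{2} + v_{5} + v_{7} + v_{9} + v_{11} = v_{6}  ⟹  sig = (5;(1))
  P={3,4,8,9,11}:  v_{3} + v_{4} + v_{8} + v_{9} + v_{11} = v_{10}  ⟹  sig = (5;(1))

Sorted signature multiset PRS(X):
[(2;(1)), (2;(1,1)), (2;(1,1,1)), (2;(1,1,1,2)), (2;(1,1,1,2)), (2;(1,1,1,3)), (2;(1,1,2)), (2;(1,1,2)), (2;(1,1,3)), (2;(1,2)), (2;(1,2)), (2;(1,2)), (3;()), (3;(1)), (3;(1)), (4;()), (4;(1)), (4;(2)), (5;(1)), (5;(1))]
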